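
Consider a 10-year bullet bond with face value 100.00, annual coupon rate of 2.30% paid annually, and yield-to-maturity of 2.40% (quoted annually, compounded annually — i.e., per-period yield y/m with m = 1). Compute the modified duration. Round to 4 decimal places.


Answer: Modified duration = 8.8296

Derivation:
Coupon per period c = face * coupon_rate / m = 2.300000
Periods per year m = 1; per-period yield y/m = 0.024000
Number of cashflows N = 10
Cashflows (t years, CF_t, discount factor 1/(1+y/m)^(m*t), PV):
  t = 1.0000: CF_t = 2.300000, DF = 0.976562, PV = 2.246094
  t = 2.0000: CF_t = 2.300000, DF = 0.953674, PV = 2.193451
  t = 3.0000: CF_t = 2.300000, DF = 0.931323, PV = 2.142042
  t = 4.0000: CF_t = 2.300000, DF = 0.909495, PV = 2.091838
  t = 5.0000: CF_t = 2.300000, DF = 0.888178, PV = 2.042810
  t = 6.0000: CF_t = 2.300000, DF = 0.867362, PV = 1.994932
  t = 7.0000: CF_t = 2.300000, DF = 0.847033, PV = 1.948176
  t = 8.0000: CF_t = 2.300000, DF = 0.827181, PV = 1.902515
  t = 9.0000: CF_t = 2.300000, DF = 0.807794, PV = 1.857925
  t = 10.0000: CF_t = 102.300000, DF = 0.788861, PV = 80.700471
Price P = sum_t PV_t = 99.120254
First compute Macaulay numerator sum_t t * PV_t:
  t * PV_t at t = 1.0000: 2.246094
  t * PV_t at t = 2.0000: 4.386902
  t * PV_t at t = 3.0000: 6.426126
  t * PV_t at t = 4.0000: 8.367351
  t * PV_t at t = 5.0000: 10.214052
  t * PV_t at t = 6.0000: 11.969592
  t * PV_t at t = 7.0000: 13.637230
  t * PV_t at t = 8.0000: 15.220123
  t * PV_t at t = 9.0000: 16.721327
  t * PV_t at t = 10.0000: 807.004706
Macaulay duration D = 896.193503 / 99.120254 = 9.041477
Modified duration = D / (1 + y/m) = 9.041477 / (1 + 0.024000) = 8.829567


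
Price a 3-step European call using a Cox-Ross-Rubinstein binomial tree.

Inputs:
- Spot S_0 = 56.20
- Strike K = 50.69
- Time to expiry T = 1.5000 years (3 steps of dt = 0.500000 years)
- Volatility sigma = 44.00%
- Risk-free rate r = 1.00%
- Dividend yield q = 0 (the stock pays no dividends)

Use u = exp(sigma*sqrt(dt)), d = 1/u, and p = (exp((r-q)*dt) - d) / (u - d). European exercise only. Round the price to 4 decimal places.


Answer: Price = V(0,0) = 15.3854

Derivation:
dt = T/N = 0.500000
u = exp(sigma*sqrt(dt)) = 1.364963; d = 1/u = 0.732621
p = (exp((r-q)*dt) - d) / (u - d) = 0.430767
Discount per step: exp(-r*dt) = 0.995012
Stock lattice S(k, i) with i counting down-moves:
  k=0: S(0,0) = 56.2000
  k=1: S(1,0) = 76.7109; S(1,1) = 41.1733
  k=2: S(2,0) = 104.7075; S(2,1) = 56.2000; S(2,2) = 30.1644
  k=3: S(3,0) = 142.9218; S(3,1) = 76.7109; S(3,2) = 41.1733; S(3,3) = 22.0991
Terminal payoffs V(N, i) = max(S_T - K, 0):
  V(3,0) = 92.231812; V(3,1) = 26.020895; V(3,2) = 0.000000; V(3,3) = 0.000000
Backward induction: V(k, i) = exp(-r*dt) * [p * V(k+1, i) + (1-p) * V(k+1, i+1)].
  V(2,0) = exp(-r*dt) * [p*92.231812 + (1-p)*26.020895] = 54.270315
  V(2,1) = exp(-r*dt) * [p*26.020895 + (1-p)*0.000000] = 11.153027
  V(2,2) = exp(-r*dt) * [p*0.000000 + (1-p)*0.000000] = 0.000000
  V(1,0) = exp(-r*dt) * [p*54.270315 + (1-p)*11.153027] = 29.578253
  V(1,1) = exp(-r*dt) * [p*11.153027 + (1-p)*0.000000] = 4.780390
  V(0,0) = exp(-r*dt) * [p*29.578253 + (1-p)*4.780390] = 15.385362


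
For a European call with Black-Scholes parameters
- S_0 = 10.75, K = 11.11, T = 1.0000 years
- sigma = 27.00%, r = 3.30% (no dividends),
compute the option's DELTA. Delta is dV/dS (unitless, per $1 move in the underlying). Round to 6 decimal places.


Answer: Delta = 0.553782

Derivation:
d1 = 0.1352227812; d2 = -0.1347772188
phi(d1) = 0.3953115331; exp(-qT) = 1.0000000000; exp(-rT) = 0.9675385596
N(d1) = 0.5537821321
Delta = exp(-qT) * N(d1) = 1.0000000000 * 0.5537821321 = 0.553782


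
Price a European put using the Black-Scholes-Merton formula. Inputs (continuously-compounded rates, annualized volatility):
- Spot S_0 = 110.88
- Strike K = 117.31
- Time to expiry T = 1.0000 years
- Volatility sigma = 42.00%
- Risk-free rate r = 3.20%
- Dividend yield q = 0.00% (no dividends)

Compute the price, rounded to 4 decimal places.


d1 = (ln(S/K) + (r - q + 0.5*sigma^2) * T) / (sigma * sqrt(T)) = 0.15197270
d2 = d1 - sigma * sqrt(T) = -0.26802730
exp(-rT) = 0.96850658; exp(-qT) = 1.00000000
P = K * exp(-rT) * N(-d2) - S_0 * exp(-qT) * N(-d1)
N(-d1) = 0.43960424; N(-d2) = 0.60566085
P = 117.3100 * 0.96850658 * 0.60566085 - 110.8800 * 1.00000000 * 0.43960424 = 20.0691

Answer: Price = 20.0691


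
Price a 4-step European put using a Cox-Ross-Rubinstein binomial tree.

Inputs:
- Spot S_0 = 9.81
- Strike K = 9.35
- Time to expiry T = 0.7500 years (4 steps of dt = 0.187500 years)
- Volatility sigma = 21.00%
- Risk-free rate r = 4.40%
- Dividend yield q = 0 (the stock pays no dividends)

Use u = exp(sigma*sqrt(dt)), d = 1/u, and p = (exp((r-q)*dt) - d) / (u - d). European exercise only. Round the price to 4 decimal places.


Answer: Price = V(0,0) = 0.3846

Derivation:
dt = T/N = 0.187500
u = exp(sigma*sqrt(dt)) = 1.095195; d = 1/u = 0.913079
p = (exp((r-q)*dt) - d) / (u - d) = 0.522771
Discount per step: exp(-r*dt) = 0.991784
Stock lattice S(k, i) with i counting down-moves:
  k=0: S(0,0) = 9.8100
  k=1: S(1,0) = 10.7439; S(1,1) = 8.9573
  k=2: S(2,0) = 11.7666; S(2,1) = 9.8100; S(2,2) = 8.1787
  k=3: S(3,0) = 12.8868; S(3,1) = 10.7439; S(3,2) = 8.9573; S(3,3) = 7.4678
  k=4: S(4,0) = 14.1135; S(4,1) = 11.7666; S(4,2) = 9.8100; S(4,3) = 8.1787; S(4,4) = 6.8187
Terminal payoffs V(N, i) = max(K - S_T, 0):
  V(4,0) = 0.000000; V(4,1) = 0.000000; V(4,2) = 0.000000; V(4,3) = 1.171270; V(4,4) = 2.531281
Backward induction: V(k, i) = exp(-r*dt) * [p * V(k+1, i) + (1-p) * V(k+1, i+1)].
  V(3,0) = exp(-r*dt) * [p*0.000000 + (1-p)*0.000000] = 0.000000
  V(3,1) = exp(-r*dt) * [p*0.000000 + (1-p)*0.000000] = 0.000000
  V(3,2) = exp(-r*dt) * [p*0.000000 + (1-p)*1.171270] = 0.554372
  V(3,3) = exp(-r*dt) * [p*1.171270 + (1-p)*2.531281] = 1.805351
  V(2,0) = exp(-r*dt) * [p*0.000000 + (1-p)*0.000000] = 0.000000
  V(2,1) = exp(-r*dt) * [p*0.000000 + (1-p)*0.554372] = 0.262389
  V(2,2) = exp(-r*dt) * [p*0.554372 + (1-p)*1.805351] = 1.141916
  V(1,0) = exp(-r*dt) * [p*0.000000 + (1-p)*0.262389] = 0.124191
  V(1,1) = exp(-r*dt) * [p*0.262389 + (1-p)*1.141916] = 0.676521
  V(0,0) = exp(-r*dt) * [p*0.124191 + (1-p)*0.676521] = 0.384593


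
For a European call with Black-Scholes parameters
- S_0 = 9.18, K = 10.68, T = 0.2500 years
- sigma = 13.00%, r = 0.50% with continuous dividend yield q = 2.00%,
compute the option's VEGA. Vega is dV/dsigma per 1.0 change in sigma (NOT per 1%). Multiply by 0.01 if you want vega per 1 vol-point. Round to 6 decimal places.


d1 = -2.3535865985; d2 = -2.4185865985
phi(d1) = 0.0250064004; exp(-qT) = 0.9950124792; exp(-rT) = 0.9987507809
Vega = S * exp(-qT) * phi(d1) * sqrt(T) = 9.1800 * 0.9950124792 * 0.0250064004 * 0.5000000000 = 0.114207

Answer: Vega = 0.114207


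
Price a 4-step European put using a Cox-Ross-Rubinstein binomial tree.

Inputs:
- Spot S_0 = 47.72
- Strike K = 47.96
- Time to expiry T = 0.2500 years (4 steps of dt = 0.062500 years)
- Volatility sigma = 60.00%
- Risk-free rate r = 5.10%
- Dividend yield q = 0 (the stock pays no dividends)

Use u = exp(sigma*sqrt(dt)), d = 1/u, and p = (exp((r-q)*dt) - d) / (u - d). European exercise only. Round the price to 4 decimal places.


Answer: Price = V(0,0) = 5.1892

Derivation:
dt = T/N = 0.062500
u = exp(sigma*sqrt(dt)) = 1.161834; d = 1/u = 0.860708
p = (exp((r-q)*dt) - d) / (u - d) = 0.473172
Discount per step: exp(-r*dt) = 0.996818
Stock lattice S(k, i) with i counting down-moves:
  k=0: S(0,0) = 47.7200
  k=1: S(1,0) = 55.4427; S(1,1) = 41.0730
  k=2: S(2,0) = 64.4153; S(2,1) = 47.7200; S(2,2) = 35.3518
  k=3: S(3,0) = 74.8399; S(3,1) = 55.4427; S(3,2) = 41.0730; S(3,3) = 30.4276
  k=4: S(4,0) = 86.9515; S(4,1) = 64.4153; S(4,2) = 47.7200; S(4,3) = 35.3518; S(4,4) = 26.1893
Terminal payoffs V(N, i) = max(K - S_T, 0):
  V(4,0) = 0.000000; V(4,1) = 0.000000; V(4,2) = 0.240000; V(4,3) = 12.608155; V(4,4) = 21.770709
Backward induction: V(k, i) = exp(-r*dt) * [p * V(k+1, i) + (1-p) * V(k+1, i+1)].
  V(3,0) = exp(-r*dt) * [p*0.000000 + (1-p)*0.000000] = 0.000000
  V(3,1) = exp(-r*dt) * [p*0.000000 + (1-p)*0.240000] = 0.126036
  V(3,2) = exp(-r*dt) * [p*0.240000 + (1-p)*12.608155] = 6.734386
  V(3,3) = exp(-r*dt) * [p*12.608155 + (1-p)*21.770709] = 17.379755
  V(2,0) = exp(-r*dt) * [p*0.000000 + (1-p)*0.126036] = 0.066188
  V(2,1) = exp(-r*dt) * [p*0.126036 + (1-p)*6.734386] = 3.596017
  V(2,2) = exp(-r*dt) * [p*6.734386 + (1-p)*17.379755] = 12.303382
  V(1,0) = exp(-r*dt) * [p*0.066188 + (1-p)*3.596017] = 1.919671
  V(1,1) = exp(-r*dt) * [p*3.596017 + (1-p)*12.303382] = 8.157256
  V(0,0) = exp(-r*dt) * [p*1.919671 + (1-p)*8.157256] = 5.189236


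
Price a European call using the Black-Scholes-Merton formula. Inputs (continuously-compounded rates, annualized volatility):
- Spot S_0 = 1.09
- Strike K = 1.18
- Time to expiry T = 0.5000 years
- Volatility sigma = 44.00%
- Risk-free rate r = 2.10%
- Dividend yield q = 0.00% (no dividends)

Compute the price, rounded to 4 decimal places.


d1 = (ln(S/K) + (r - q + 0.5*sigma^2) * T) / (sigma * sqrt(T)) = -0.06568618
d2 = d1 - sigma * sqrt(T) = -0.37681316
exp(-rT) = 0.98955493; exp(-qT) = 1.00000000
C = S_0 * exp(-qT) * N(d1) - K * exp(-rT) * N(d2)
N(d1) = 0.47381384; N(d2) = 0.35315623
C = 1.0900 * 1.00000000 * 0.47381384 - 1.1800 * 0.98955493 * 0.35315623 = 0.1041

Answer: Price = 0.1041


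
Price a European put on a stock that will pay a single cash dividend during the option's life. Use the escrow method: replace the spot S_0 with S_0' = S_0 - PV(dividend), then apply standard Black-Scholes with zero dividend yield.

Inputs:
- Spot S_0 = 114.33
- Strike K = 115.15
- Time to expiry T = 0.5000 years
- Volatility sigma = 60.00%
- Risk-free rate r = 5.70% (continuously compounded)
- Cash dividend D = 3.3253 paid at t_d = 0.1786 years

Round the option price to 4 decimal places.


PV(D) = D * exp(-r * t_d) = 3.3253 * 0.98987144 = 3.29161951
S_0' = S_0 - PV(D) = 114.3300 - 3.29161951 = 111.03838049
d1 = (ln(S_0'/K) + (r + sigma^2/2)*T) / (sigma*sqrt(T)) = 0.19360651
d2 = d1 - sigma*sqrt(T) = -0.23065756
exp(-rT) = 0.97190229
N(-d1) = 0.42324200; N(-d2) = 0.59120958
P = K * exp(-rT) * N(-d2) - S_0' * N(-d1) = 115.1500 * 0.97190229 * 0.59120958 - 111.03838049 * 0.42324200 = 19.1688

Answer: Price = 19.1688


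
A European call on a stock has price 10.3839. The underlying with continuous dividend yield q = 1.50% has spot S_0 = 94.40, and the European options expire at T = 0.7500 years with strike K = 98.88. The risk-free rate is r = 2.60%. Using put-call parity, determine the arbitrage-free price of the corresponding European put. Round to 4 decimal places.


Answer: Put price = 14.0105

Derivation:
Put-call parity: C - P = S_0 * exp(-qT) - K * exp(-rT).
S_0 * exp(-qT) = 94.4000 * 0.98881304 = 93.34395141
K * exp(-rT) = 98.8800 * 0.98068890 = 96.97051796
P = C - S*exp(-qT) + K*exp(-rT)
P = 10.3839 - 93.34395141 + 96.97051796 = 14.0105


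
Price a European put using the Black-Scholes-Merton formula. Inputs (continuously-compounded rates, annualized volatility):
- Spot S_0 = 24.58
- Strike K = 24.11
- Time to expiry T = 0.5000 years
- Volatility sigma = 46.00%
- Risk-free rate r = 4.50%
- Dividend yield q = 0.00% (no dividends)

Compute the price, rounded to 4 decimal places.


Answer: Price = 2.6328

Derivation:
d1 = (ln(S/K) + (r - q + 0.5*sigma^2) * T) / (sigma * sqrt(T)) = 0.29116324
d2 = d1 - sigma * sqrt(T) = -0.03410588
exp(-rT) = 0.97775124; exp(-qT) = 1.00000000
P = K * exp(-rT) * N(-d2) - S_0 * exp(-qT) * N(-d1)
N(-d1) = 0.38546324; N(-d2) = 0.51360364
P = 24.1100 * 0.97775124 * 0.51360364 - 24.5800 * 1.00000000 * 0.38546324 = 2.6328


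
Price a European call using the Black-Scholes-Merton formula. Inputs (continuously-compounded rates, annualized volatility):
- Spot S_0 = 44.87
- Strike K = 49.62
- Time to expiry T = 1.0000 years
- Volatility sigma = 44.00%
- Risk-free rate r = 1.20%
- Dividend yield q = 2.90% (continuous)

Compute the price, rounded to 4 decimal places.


d1 = (ln(S/K) + (r - q + 0.5*sigma^2) * T) / (sigma * sqrt(T)) = -0.04732854
d2 = d1 - sigma * sqrt(T) = -0.48732854
exp(-rT) = 0.98807171; exp(-qT) = 0.97141646
C = S_0 * exp(-qT) * N(d1) - K * exp(-rT) * N(d2)
N(d1) = 0.48112569; N(d2) = 0.31301276
C = 44.8700 * 0.97141646 * 0.48112569 - 49.6200 * 0.98807171 * 0.31301276 = 5.6246

Answer: Price = 5.6246


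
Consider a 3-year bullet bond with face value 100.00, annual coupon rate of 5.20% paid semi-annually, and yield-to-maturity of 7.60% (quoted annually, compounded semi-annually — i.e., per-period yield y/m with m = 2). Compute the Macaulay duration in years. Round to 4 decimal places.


Coupon per period c = face * coupon_rate / m = 2.600000
Periods per year m = 2; per-period yield y/m = 0.038000
Number of cashflows N = 6
Cashflows (t years, CF_t, discount factor 1/(1+y/m)^(m*t), PV):
  t = 0.5000: CF_t = 2.600000, DF = 0.963391, PV = 2.504817
  t = 1.0000: CF_t = 2.600000, DF = 0.928122, PV = 2.413118
  t = 1.5000: CF_t = 2.600000, DF = 0.894145, PV = 2.324777
  t = 2.0000: CF_t = 2.600000, DF = 0.861411, PV = 2.239669
  t = 2.5000: CF_t = 2.600000, DF = 0.829876, PV = 2.157678
  t = 3.0000: CF_t = 102.600000, DF = 0.799495, PV = 82.028211
Price P = sum_t PV_t = 93.668271
Macaulay numerator sum_t t * PV_t:
  t * PV_t at t = 0.5000: 1.252408
  t * PV_t at t = 1.0000: 2.413118
  t * PV_t at t = 1.5000: 3.487165
  t * PV_t at t = 2.0000: 4.479339
  t * PV_t at t = 2.5000: 5.394194
  t * PV_t at t = 3.0000: 246.084633
Macaulay duration D = (sum_t t * PV_t) / P = 263.110859 / 93.668271 = 2.808965

Answer: Macaulay duration = 2.8090 years


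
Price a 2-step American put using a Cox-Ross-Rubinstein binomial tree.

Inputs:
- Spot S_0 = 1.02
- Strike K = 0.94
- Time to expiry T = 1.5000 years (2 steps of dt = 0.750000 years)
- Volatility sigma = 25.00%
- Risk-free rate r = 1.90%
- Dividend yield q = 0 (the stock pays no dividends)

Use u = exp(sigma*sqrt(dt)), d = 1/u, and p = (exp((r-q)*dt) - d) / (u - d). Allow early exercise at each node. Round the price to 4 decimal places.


Answer: Price = V(0,0) = 0.0735

Derivation:
dt = T/N = 0.750000
u = exp(sigma*sqrt(dt)) = 1.241731; d = 1/u = 0.805327
p = (exp((r-q)*dt) - d) / (u - d) = 0.478971
Discount per step: exp(-r*dt) = 0.985851
Stock lattice S(k, i) with i counting down-moves:
  k=0: S(0,0) = 1.0200
  k=1: S(1,0) = 1.2666; S(1,1) = 0.8214
  k=2: S(2,0) = 1.5727; S(2,1) = 1.0200; S(2,2) = 0.6615
Terminal payoffs V(N, i) = max(K - S_T, 0):
  V(2,0) = 0.000000; V(2,1) = 0.000000; V(2,2) = 0.278477
Backward induction: V(k, i) = exp(-r*dt) * [p * V(k+1, i) + (1-p) * V(k+1, i+1)]; then take max(V_cont, immediate exercise) for American.
  V(1,0) = exp(-r*dt) * [p*0.000000 + (1-p)*0.000000] = 0.000000; exercise = 0.000000; V(1,0) = max -> 0.000000
  V(1,1) = exp(-r*dt) * [p*0.000000 + (1-p)*0.278477] = 0.143042; exercise = 0.118566; V(1,1) = max -> 0.143042
  V(0,0) = exp(-r*dt) * [p*0.000000 + (1-p)*0.143042] = 0.073474; exercise = 0.000000; V(0,0) = max -> 0.073474


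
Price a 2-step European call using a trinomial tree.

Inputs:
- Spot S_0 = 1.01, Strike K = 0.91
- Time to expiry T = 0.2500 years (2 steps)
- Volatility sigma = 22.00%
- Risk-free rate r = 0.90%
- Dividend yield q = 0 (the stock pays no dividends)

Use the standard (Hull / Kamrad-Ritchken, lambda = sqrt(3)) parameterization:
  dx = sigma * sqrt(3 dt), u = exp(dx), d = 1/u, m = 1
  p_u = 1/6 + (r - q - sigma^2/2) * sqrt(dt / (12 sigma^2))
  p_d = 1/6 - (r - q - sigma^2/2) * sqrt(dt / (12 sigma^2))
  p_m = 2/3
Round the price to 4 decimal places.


dt = T/N = 0.125000; dx = sigma*sqrt(3*dt) = 0.134722
u = exp(dx) = 1.144219; d = 1/u = 0.873959
p_u = 0.159615, p_m = 0.666667, p_d = 0.173718
Discount per step: exp(-r*dt) = 0.998876
Stock lattice S(k, j) with j the centered position index:
  k=0: S(0,+0) = 1.0100
  k=1: S(1,-1) = 0.8827; S(1,+0) = 1.0100; S(1,+1) = 1.1557
  k=2: S(2,-2) = 0.7714; S(2,-1) = 0.8827; S(2,+0) = 1.0100; S(2,+1) = 1.1557; S(2,+2) = 1.3223
Terminal payoffs V(N, j) = max(S_T - K, 0):
  V(2,-2) = 0.000000; V(2,-1) = 0.000000; V(2,+0) = 0.100000; V(2,+1) = 0.245661; V(2,+2) = 0.412329
Backward induction: V(k, j) = exp(-r*dt) * [p_u * V(k+1, j+1) + p_m * V(k+1, j) + p_d * V(k+1, j-1)]
  V(1,-1) = exp(-r*dt) * [p_u*0.100000 + p_m*0.000000 + p_d*0.000000] = 0.015944
  V(1,+0) = exp(-r*dt) * [p_u*0.245661 + p_m*0.100000 + p_d*0.000000] = 0.105759
  V(1,+1) = exp(-r*dt) * [p_u*0.412329 + p_m*0.245661 + p_d*0.100000] = 0.246682
  V(0,+0) = exp(-r*dt) * [p_u*0.246682 + p_m*0.105759 + p_d*0.015944] = 0.112523

Answer: Price = V(0,0) = 0.1125


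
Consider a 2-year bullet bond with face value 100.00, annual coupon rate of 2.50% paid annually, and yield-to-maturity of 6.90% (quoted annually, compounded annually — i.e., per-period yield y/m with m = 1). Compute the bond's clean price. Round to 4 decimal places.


Coupon per period c = face * coupon_rate / m = 2.500000
Periods per year m = 1; per-period yield y/m = 0.069000
Number of cashflows N = 2
Cashflows (t years, CF_t, discount factor 1/(1+y/m)^(m*t), PV):
  t = 1.0000: CF_t = 2.500000, DF = 0.935454, PV = 2.338634
  t = 2.0000: CF_t = 102.500000, DF = 0.875074, PV = 89.695046
Price P = sum_t PV_t = 92.033680

Answer: Price = 92.0337


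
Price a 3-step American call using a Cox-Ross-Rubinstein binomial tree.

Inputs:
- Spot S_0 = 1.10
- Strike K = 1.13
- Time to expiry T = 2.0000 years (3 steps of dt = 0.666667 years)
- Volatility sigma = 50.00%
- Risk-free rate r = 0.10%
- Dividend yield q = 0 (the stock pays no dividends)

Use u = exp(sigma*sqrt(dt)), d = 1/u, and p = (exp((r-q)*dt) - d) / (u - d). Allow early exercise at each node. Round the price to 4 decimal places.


Answer: Price = V(0,0) = 0.3179

Derivation:
dt = T/N = 0.666667
u = exp(sigma*sqrt(dt)) = 1.504181; d = 1/u = 0.664814
p = (exp((r-q)*dt) - d) / (u - d) = 0.400127
Discount per step: exp(-r*dt) = 0.999334
Stock lattice S(k, i) with i counting down-moves:
  k=0: S(0,0) = 1.1000
  k=1: S(1,0) = 1.6546; S(1,1) = 0.7313
  k=2: S(2,0) = 2.4888; S(2,1) = 1.1000; S(2,2) = 0.4862
  k=3: S(3,0) = 3.7436; S(3,1) = 1.6546; S(3,2) = 0.7313; S(3,3) = 0.3232
Terminal payoffs V(N, i) = max(S_T - K, 0):
  V(3,0) = 2.613627; V(3,1) = 0.524599; V(3,2) = 0.000000; V(3,3) = 0.000000
Backward induction: V(k, i) = exp(-r*dt) * [p * V(k+1, i) + (1-p) * V(k+1, i+1)]; then take max(V_cont, immediate exercise) for American.
  V(2,0) = exp(-r*dt) * [p*2.613627 + (1-p)*0.524599] = 1.359568; exercise = 1.358815; V(2,0) = max -> 1.359568
  V(2,1) = exp(-r*dt) * [p*0.524599 + (1-p)*0.000000] = 0.209766; exercise = 0.000000; V(2,1) = max -> 0.209766
  V(2,2) = exp(-r*dt) * [p*0.000000 + (1-p)*0.000000] = 0.000000; exercise = 0.000000; V(2,2) = max -> 0.000000
  V(1,0) = exp(-r*dt) * [p*1.359568 + (1-p)*0.209766] = 0.669386; exercise = 0.524599; V(1,0) = max -> 0.669386
  V(1,1) = exp(-r*dt) * [p*0.209766 + (1-p)*0.000000] = 0.083877; exercise = 0.000000; V(1,1) = max -> 0.083877
  V(0,0) = exp(-r*dt) * [p*0.669386 + (1-p)*0.083877] = 0.317943; exercise = 0.000000; V(0,0) = max -> 0.317943


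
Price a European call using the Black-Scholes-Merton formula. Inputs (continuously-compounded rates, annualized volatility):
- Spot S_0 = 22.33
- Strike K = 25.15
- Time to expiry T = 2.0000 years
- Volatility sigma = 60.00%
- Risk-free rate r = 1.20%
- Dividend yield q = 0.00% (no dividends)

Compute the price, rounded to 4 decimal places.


d1 = (ln(S/K) + (r - q + 0.5*sigma^2) * T) / (sigma * sqrt(T)) = 0.31239173
d2 = d1 - sigma * sqrt(T) = -0.53613641
exp(-rT) = 0.97628571; exp(-qT) = 1.00000000
C = S_0 * exp(-qT) * N(d1) - K * exp(-rT) * N(d2)
N(d1) = 0.62262858; N(d2) = 0.29593214
C = 22.3300 * 1.00000000 * 0.62262858 - 25.1500 * 0.97628571 * 0.29593214 = 6.6371

Answer: Price = 6.6371


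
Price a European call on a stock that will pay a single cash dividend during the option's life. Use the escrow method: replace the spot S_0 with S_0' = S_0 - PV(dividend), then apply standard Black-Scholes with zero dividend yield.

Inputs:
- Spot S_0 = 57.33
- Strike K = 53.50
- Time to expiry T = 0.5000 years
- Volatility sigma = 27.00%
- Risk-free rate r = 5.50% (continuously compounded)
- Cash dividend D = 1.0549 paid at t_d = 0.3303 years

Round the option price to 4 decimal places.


Answer: Price = 6.5838

Derivation:
PV(D) = D * exp(-r * t_d) = 1.0549 * 0.98199752 = 1.03590918
S_0' = S_0 - PV(D) = 57.3300 - 1.03590918 = 56.29409082
d1 = (ln(S_0'/K) + (r + sigma^2/2)*T) / (sigma*sqrt(T)) = 0.50614660
d2 = d1 - sigma*sqrt(T) = 0.31522777
exp(-rT) = 0.97287468
N(d1) = 0.69362313; N(d2) = 0.62370564
C = S_0' * N(d1) - K * exp(-rT) * N(d2) = 56.29409082 * 0.69362313 - 53.5000 * 0.97287468 * 0.62370564 = 6.5838


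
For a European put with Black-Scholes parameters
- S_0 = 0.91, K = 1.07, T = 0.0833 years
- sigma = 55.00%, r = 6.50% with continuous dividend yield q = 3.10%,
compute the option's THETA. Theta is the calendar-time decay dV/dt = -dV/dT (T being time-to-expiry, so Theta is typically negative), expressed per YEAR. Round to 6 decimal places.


d1 = -0.9231347048; d2 = -1.0818742714
phi(d1) = 0.2605325757; exp(-qT) = 0.9974210313; exp(-rT) = 0.9946001320
Theta = -S*exp(-qT)*phi(d1)*sigma/(2*sqrt(T)) + r*K*exp(-rT)*N(-d2) - q*S*exp(-qT)*N(-d1)
N(-d1) = 0.8220314946; N(-d2) = 0.8603458007; sqrt(T) = 0.2886173938
Term 1 = -0.9100 * 0.9974210313 * 0.2605325757 * 0.5500 / (2 * 0.2886173938) = -0.2253160556
Term 2 = 0.0650 * 1.0700 * 0.9946001320 * 0.8603458007 = 0.0595139383
Term 3 = -0.0310 * 0.9100 * 0.9974210313 * 0.8220314946 = -0.0231297034
Theta = -0.2253160556 + (0.0595139383) + (-0.0231297034) = -0.188932

Answer: Theta = -0.188932


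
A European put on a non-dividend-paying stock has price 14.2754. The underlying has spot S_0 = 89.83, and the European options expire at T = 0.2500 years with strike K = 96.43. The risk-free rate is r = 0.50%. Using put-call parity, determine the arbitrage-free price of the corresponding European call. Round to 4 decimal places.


Answer: Call price = 7.7959

Derivation:
Put-call parity: C - P = S_0 * exp(-qT) - K * exp(-rT).
S_0 * exp(-qT) = 89.8300 * 1.00000000 = 89.83000000
K * exp(-rT) = 96.4300 * 0.99875078 = 96.30953780
C = P + S*exp(-qT) - K*exp(-rT)
C = 14.2754 + 89.83000000 - 96.30953780 = 7.7959


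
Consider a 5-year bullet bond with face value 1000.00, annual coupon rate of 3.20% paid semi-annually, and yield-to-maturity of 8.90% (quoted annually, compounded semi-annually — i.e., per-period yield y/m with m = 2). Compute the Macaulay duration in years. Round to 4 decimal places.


Coupon per period c = face * coupon_rate / m = 16.000000
Periods per year m = 2; per-period yield y/m = 0.044500
Number of cashflows N = 10
Cashflows (t years, CF_t, discount factor 1/(1+y/m)^(m*t), PV):
  t = 0.5000: CF_t = 16.000000, DF = 0.957396, PV = 15.318334
  t = 1.0000: CF_t = 16.000000, DF = 0.916607, PV = 14.665710
  t = 1.5000: CF_t = 16.000000, DF = 0.877556, PV = 14.040890
  t = 2.0000: CF_t = 16.000000, DF = 0.840168, PV = 13.442691
  t = 2.5000: CF_t = 16.000000, DF = 0.804374, PV = 12.869977
  t = 3.0000: CF_t = 16.000000, DF = 0.770104, PV = 12.321663
  t = 3.5000: CF_t = 16.000000, DF = 0.737294, PV = 11.796709
  t = 4.0000: CF_t = 16.000000, DF = 0.705883, PV = 11.294121
  t = 4.5000: CF_t = 16.000000, DF = 0.675809, PV = 10.812945
  t = 5.0000: CF_t = 1016.000000, DF = 0.647017, PV = 657.369068
Price P = sum_t PV_t = 773.932107
Macaulay numerator sum_t t * PV_t:
  t * PV_t at t = 0.5000: 7.659167
  t * PV_t at t = 1.0000: 14.665710
  t * PV_t at t = 1.5000: 21.061336
  t * PV_t at t = 2.0000: 26.885381
  t * PV_t at t = 2.5000: 32.174942
  t * PV_t at t = 3.0000: 36.964988
  t * PV_t at t = 3.5000: 41.288482
  t * PV_t at t = 4.0000: 45.176483
  t * PV_t at t = 4.5000: 48.658251
  t * PV_t at t = 5.0000: 3286.845340
Macaulay duration D = (sum_t t * PV_t) / P = 3561.380080 / 773.932107 = 4.601670

Answer: Macaulay duration = 4.6017 years


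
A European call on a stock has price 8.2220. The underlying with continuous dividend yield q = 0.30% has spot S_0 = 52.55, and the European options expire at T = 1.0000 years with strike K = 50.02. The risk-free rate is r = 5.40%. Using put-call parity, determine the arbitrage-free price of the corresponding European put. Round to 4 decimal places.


Put-call parity: C - P = S_0 * exp(-qT) - K * exp(-rT).
S_0 * exp(-qT) = 52.5500 * 0.99700450 = 52.39258624
K * exp(-rT) = 50.0200 * 0.94743211 = 47.39055397
P = C - S*exp(-qT) + K*exp(-rT)
P = 8.2220 - 52.39258624 + 47.39055397 = 3.2200

Answer: Put price = 3.2200


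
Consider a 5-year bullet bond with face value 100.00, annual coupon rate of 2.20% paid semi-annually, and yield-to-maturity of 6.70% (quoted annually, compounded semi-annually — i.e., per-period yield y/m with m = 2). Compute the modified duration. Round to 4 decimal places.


Coupon per period c = face * coupon_rate / m = 1.100000
Periods per year m = 2; per-period yield y/m = 0.033500
Number of cashflows N = 10
Cashflows (t years, CF_t, discount factor 1/(1+y/m)^(m*t), PV):
  t = 0.5000: CF_t = 1.100000, DF = 0.967586, PV = 1.064344
  t = 1.0000: CF_t = 1.100000, DF = 0.936222, PV = 1.029845
  t = 1.5000: CF_t = 1.100000, DF = 0.905876, PV = 0.996463
  t = 2.0000: CF_t = 1.100000, DF = 0.876512, PV = 0.964164
  t = 2.5000: CF_t = 1.100000, DF = 0.848101, PV = 0.932911
  t = 3.0000: CF_t = 1.100000, DF = 0.820611, PV = 0.902672
  t = 3.5000: CF_t = 1.100000, DF = 0.794011, PV = 0.873412
  t = 4.0000: CF_t = 1.100000, DF = 0.768274, PV = 0.845101
  t = 4.5000: CF_t = 1.100000, DF = 0.743371, PV = 0.817708
  t = 5.0000: CF_t = 101.100000, DF = 0.719275, PV = 72.718740
Price P = sum_t PV_t = 81.145361
First compute Macaulay numerator sum_t t * PV_t:
  t * PV_t at t = 0.5000: 0.532172
  t * PV_t at t = 1.0000: 1.029845
  t * PV_t at t = 1.5000: 1.494695
  t * PV_t at t = 2.0000: 1.928327
  t * PV_t at t = 2.5000: 2.332278
  t * PV_t at t = 3.0000: 2.708015
  t * PV_t at t = 3.5000: 3.056943
  t * PV_t at t = 4.0000: 3.380406
  t * PV_t at t = 4.5000: 3.679687
  t * PV_t at t = 5.0000: 363.593701
Macaulay duration D = 383.736068 / 81.145361 = 4.728996
Modified duration = D / (1 + y/m) = 4.728996 / (1 + 0.033500) = 4.575710

Answer: Modified duration = 4.5757


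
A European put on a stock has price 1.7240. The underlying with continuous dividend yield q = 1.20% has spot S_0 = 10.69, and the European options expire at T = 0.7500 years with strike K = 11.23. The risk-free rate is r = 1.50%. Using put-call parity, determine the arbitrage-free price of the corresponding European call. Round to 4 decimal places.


Put-call parity: C - P = S_0 * exp(-qT) - K * exp(-rT).
S_0 * exp(-qT) = 10.6900 * 0.99104038 = 10.59422165
K * exp(-rT) = 11.2300 * 0.98881304 = 11.10437049
C = P + S*exp(-qT) - K*exp(-rT)
C = 1.7240 + 10.59422165 - 11.10437049 = 1.2139

Answer: Call price = 1.2139


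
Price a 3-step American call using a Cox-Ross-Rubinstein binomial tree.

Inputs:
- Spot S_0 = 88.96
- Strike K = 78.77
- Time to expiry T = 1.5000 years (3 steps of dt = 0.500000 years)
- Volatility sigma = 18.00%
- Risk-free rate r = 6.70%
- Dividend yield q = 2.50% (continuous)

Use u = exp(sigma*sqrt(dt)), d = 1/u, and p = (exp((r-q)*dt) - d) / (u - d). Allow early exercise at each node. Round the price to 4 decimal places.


dt = T/N = 0.500000
u = exp(sigma*sqrt(dt)) = 1.135734; d = 1/u = 0.880488
p = (exp((r-q)*dt) - d) / (u - d) = 0.551367
Discount per step: exp(-r*dt) = 0.967055
Stock lattice S(k, i) with i counting down-moves:
  k=0: S(0,0) = 88.9600
  k=1: S(1,0) = 101.0349; S(1,1) = 78.3282
  k=2: S(2,0) = 114.7488; S(2,1) = 88.9600; S(2,2) = 68.9670
  k=3: S(3,0) = 130.3241; S(3,1) = 101.0349; S(3,2) = 78.3282; S(3,3) = 60.7246
Terminal payoffs V(N, i) = max(S_T - K, 0):
  V(3,0) = 51.554109; V(3,1) = 22.264905; V(3,2) = 0.000000; V(3,3) = 0.000000
Backward induction: V(k, i) = exp(-r*dt) * [p * V(k+1, i) + (1-p) * V(k+1, i+1)]; then take max(V_cont, immediate exercise) for American.
  V(2,0) = exp(-r*dt) * [p*51.554109 + (1-p)*22.264905] = 37.148439; exercise = 35.978786; V(2,0) = max -> 37.148439
  V(2,1) = exp(-r*dt) * [p*22.264905 + (1-p)*0.000000] = 11.871685; exercise = 10.190000; V(2,1) = max -> 11.871685
  V(2,2) = exp(-r*dt) * [p*0.000000 + (1-p)*0.000000] = 0.000000; exercise = 0.000000; V(2,2) = max -> 0.000000
  V(1,0) = exp(-r*dt) * [p*37.148439 + (1-p)*11.871685] = 24.958179; exercise = 22.264905; V(1,0) = max -> 24.958179
  V(1,1) = exp(-r*dt) * [p*11.871685 + (1-p)*0.000000] = 6.330002; exercise = 0.000000; V(1,1) = max -> 6.330002
  V(0,0) = exp(-r*dt) * [p*24.958179 + (1-p)*6.330002] = 16.054035; exercise = 10.190000; V(0,0) = max -> 16.054035

Answer: Price = V(0,0) = 16.0540


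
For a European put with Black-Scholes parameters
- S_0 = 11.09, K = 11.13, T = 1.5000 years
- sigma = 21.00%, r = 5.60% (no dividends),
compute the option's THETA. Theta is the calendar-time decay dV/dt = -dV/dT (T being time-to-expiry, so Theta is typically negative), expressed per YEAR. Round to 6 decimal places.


Answer: Theta = -0.099424

Derivation:
d1 = 0.4411983447; d2 = 0.1840019217
phi(d1) = 0.3619437294; exp(-qT) = 1.0000000000; exp(-rT) = 0.9194312561
Theta = -S*exp(-qT)*phi(d1)*sigma/(2*sqrt(T)) + r*K*exp(-rT)*N(-d2) - q*S*exp(-qT)*N(-d1)
N(-d1) = 0.3295347058; N(-d2) = 0.4270059737; sqrt(T) = 1.2247448714
Term 1 = -11.0900 * 1.0000000000 * 0.3619437294 * 0.2100 / (2 * 1.2247448714) = -0.3441250382
Term 2 = 0.0560 * 11.1300 * 0.9194312561 * 0.4270059737 = 0.2447013727
Term 3 = 0 (no dividend yield, q = 0)
Theta = -0.3441250382 + (0.2447013727) + (0.0000000000) = -0.099424


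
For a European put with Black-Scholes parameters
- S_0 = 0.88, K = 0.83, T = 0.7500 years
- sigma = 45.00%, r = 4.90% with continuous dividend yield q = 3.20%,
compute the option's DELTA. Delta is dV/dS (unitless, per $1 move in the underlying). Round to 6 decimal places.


d1 = 0.3776735674; d2 = -0.0120378643
phi(d1) = 0.3714811357; exp(-qT) = 0.9762857098; exp(-rT) = 0.9639170845
N(-d1) = 0.3528365531
Delta = -exp(-qT) * N(-d1) = -0.9762857098 * 0.3528365531 = -0.344469

Answer: Delta = -0.344469


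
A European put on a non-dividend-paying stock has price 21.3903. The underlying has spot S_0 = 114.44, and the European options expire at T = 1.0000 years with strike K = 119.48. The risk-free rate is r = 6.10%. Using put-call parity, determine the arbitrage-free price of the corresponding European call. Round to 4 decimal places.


Put-call parity: C - P = S_0 * exp(-qT) - K * exp(-rT).
S_0 * exp(-qT) = 114.4400 * 1.00000000 = 114.44000000
K * exp(-rT) = 119.4800 * 0.94082324 = 112.40956069
C = P + S*exp(-qT) - K*exp(-rT)
C = 21.3903 + 114.44000000 - 112.40956069 = 23.4207

Answer: Call price = 23.4207


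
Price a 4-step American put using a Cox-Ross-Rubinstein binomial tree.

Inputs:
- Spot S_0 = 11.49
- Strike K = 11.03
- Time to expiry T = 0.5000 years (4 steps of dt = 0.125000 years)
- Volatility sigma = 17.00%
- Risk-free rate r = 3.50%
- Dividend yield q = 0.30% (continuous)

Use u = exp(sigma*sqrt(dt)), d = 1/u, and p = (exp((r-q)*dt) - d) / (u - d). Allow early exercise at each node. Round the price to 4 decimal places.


dt = T/N = 0.125000
u = exp(sigma*sqrt(dt)) = 1.061947; d = 1/u = 0.941667
p = (exp((r-q)*dt) - d) / (u - d) = 0.518301
Discount per step: exp(-r*dt) = 0.995635
Stock lattice S(k, i) with i counting down-moves:
  k=0: S(0,0) = 11.4900
  k=1: S(1,0) = 12.2018; S(1,1) = 10.8197
  k=2: S(2,0) = 12.9576; S(2,1) = 11.4900; S(2,2) = 10.1886
  k=3: S(3,0) = 13.7603; S(3,1) = 12.2018; S(3,2) = 10.8197; S(3,3) = 9.5943
  k=4: S(4,0) = 14.6127; S(4,1) = 12.9576; S(4,2) = 11.4900; S(4,3) = 10.1886; S(4,4) = 9.0346
Terminal payoffs V(N, i) = max(K - S_T, 0):
  V(4,0) = 0.000000; V(4,1) = 0.000000; V(4,2) = 0.000000; V(4,3) = 0.841405; V(4,4) = 1.995408
Backward induction: V(k, i) = exp(-r*dt) * [p * V(k+1, i) + (1-p) * V(k+1, i+1)]; then take max(V_cont, immediate exercise) for American.
  V(3,0) = exp(-r*dt) * [p*0.000000 + (1-p)*0.000000] = 0.000000; exercise = 0.000000; V(3,0) = max -> 0.000000
  V(3,1) = exp(-r*dt) * [p*0.000000 + (1-p)*0.000000] = 0.000000; exercise = 0.000000; V(3,1) = max -> 0.000000
  V(3,2) = exp(-r*dt) * [p*0.000000 + (1-p)*0.841405] = 0.403535; exercise = 0.210252; V(3,2) = max -> 0.403535
  V(3,3) = exp(-r*dt) * [p*0.841405 + (1-p)*1.995408] = 1.391188; exercise = 1.435741; V(3,3) = max -> 1.435741
  V(2,0) = exp(-r*dt) * [p*0.000000 + (1-p)*0.000000] = 0.000000; exercise = 0.000000; V(2,0) = max -> 0.000000
  V(2,1) = exp(-r*dt) * [p*0.000000 + (1-p)*0.403535] = 0.193534; exercise = 0.000000; V(2,1) = max -> 0.193534
  V(2,2) = exp(-r*dt) * [p*0.403535 + (1-p)*1.435741] = 0.896816; exercise = 0.841405; V(2,2) = max -> 0.896816
  V(1,0) = exp(-r*dt) * [p*0.000000 + (1-p)*0.193534] = 0.092818; exercise = 0.000000; V(1,0) = max -> 0.092818
  V(1,1) = exp(-r*dt) * [p*0.193534 + (1-p)*0.896816] = 0.529981; exercise = 0.210252; V(1,1) = max -> 0.529981
  V(0,0) = exp(-r*dt) * [p*0.092818 + (1-p)*0.529981] = 0.302075; exercise = 0.000000; V(0,0) = max -> 0.302075

Answer: Price = V(0,0) = 0.3021


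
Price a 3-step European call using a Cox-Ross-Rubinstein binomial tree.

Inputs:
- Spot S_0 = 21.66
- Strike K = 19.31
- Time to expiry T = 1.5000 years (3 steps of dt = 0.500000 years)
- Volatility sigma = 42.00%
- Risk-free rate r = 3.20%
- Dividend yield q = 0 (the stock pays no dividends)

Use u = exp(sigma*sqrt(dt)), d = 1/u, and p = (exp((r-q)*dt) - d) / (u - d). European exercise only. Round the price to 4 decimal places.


Answer: Price = V(0,0) = 6.1267

Derivation:
dt = T/N = 0.500000
u = exp(sigma*sqrt(dt)) = 1.345795; d = 1/u = 0.743055
p = (exp((r-q)*dt) - d) / (u - d) = 0.453054
Discount per step: exp(-r*dt) = 0.984127
Stock lattice S(k, i) with i counting down-moves:
  k=0: S(0,0) = 21.6600
  k=1: S(1,0) = 29.1499; S(1,1) = 16.0946
  k=2: S(2,0) = 39.2298; S(2,1) = 21.6600; S(2,2) = 11.9592
  k=3: S(3,0) = 52.7953; S(3,1) = 29.1499; S(3,2) = 16.0946; S(3,3) = 8.8863
Terminal payoffs V(N, i) = max(S_T - K, 0):
  V(3,0) = 33.485280; V(3,1) = 9.839918; V(3,2) = 0.000000; V(3,3) = 0.000000
Backward induction: V(k, i) = exp(-r*dt) * [p * V(k+1, i) + (1-p) * V(k+1, i+1)].
  V(2,0) = exp(-r*dt) * [p*33.485280 + (1-p)*9.839918] = 20.226312
  V(2,1) = exp(-r*dt) * [p*9.839918 + (1-p)*0.000000] = 4.387250
  V(2,2) = exp(-r*dt) * [p*0.000000 + (1-p)*0.000000] = 0.000000
  V(1,0) = exp(-r*dt) * [p*20.226312 + (1-p)*4.387250] = 11.379657
  V(1,1) = exp(-r*dt) * [p*4.387250 + (1-p)*0.000000] = 1.956110
  V(0,0) = exp(-r*dt) * [p*11.379657 + (1-p)*1.956110] = 6.126668


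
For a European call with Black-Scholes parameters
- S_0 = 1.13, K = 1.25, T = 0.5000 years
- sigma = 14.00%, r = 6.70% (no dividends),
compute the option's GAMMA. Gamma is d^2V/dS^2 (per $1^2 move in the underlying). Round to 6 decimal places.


d1 = -0.6316071576; d2 = -0.7306021070
phi(d1) = 0.3268014974; exp(-qT) = 1.0000000000; exp(-rT) = 0.9670549112
Gamma = exp(-qT) * phi(d1) / (S * sigma * sqrt(T)) = 1.0000000000 * 0.3268014974 / (1.1300 * 0.1400 * 0.7071067812) = 2.921410

Answer: Gamma = 2.921410


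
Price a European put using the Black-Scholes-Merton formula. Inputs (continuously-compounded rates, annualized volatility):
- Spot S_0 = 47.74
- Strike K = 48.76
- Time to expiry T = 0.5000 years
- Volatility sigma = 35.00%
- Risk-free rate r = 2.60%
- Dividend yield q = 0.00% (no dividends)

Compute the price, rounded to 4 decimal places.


Answer: Price = 4.9184

Derivation:
d1 = (ln(S/K) + (r - q + 0.5*sigma^2) * T) / (sigma * sqrt(T)) = 0.09085036
d2 = d1 - sigma * sqrt(T) = -0.15663702
exp(-rT) = 0.98708414; exp(-qT) = 1.00000000
P = K * exp(-rT) * N(-d2) - S_0 * exp(-qT) * N(-d1)
N(-d1) = 0.46380575; N(-d2) = 0.56223454
P = 48.7600 * 0.98708414 * 0.56223454 - 47.7400 * 1.00000000 * 0.46380575 = 4.9184


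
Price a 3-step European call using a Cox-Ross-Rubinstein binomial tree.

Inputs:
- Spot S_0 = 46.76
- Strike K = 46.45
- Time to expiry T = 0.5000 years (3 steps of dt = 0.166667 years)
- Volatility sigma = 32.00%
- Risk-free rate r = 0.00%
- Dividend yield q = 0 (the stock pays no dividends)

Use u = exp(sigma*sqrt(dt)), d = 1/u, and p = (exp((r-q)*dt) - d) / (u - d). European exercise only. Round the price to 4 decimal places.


dt = T/N = 0.166667
u = exp(sigma*sqrt(dt)) = 1.139557; d = 1/u = 0.877534
p = (exp((r-q)*dt) - d) / (u - d) = 0.467387
Discount per step: exp(-r*dt) = 1.000000
Stock lattice S(k, i) with i counting down-moves:
  k=0: S(0,0) = 46.7600
  k=1: S(1,0) = 53.2857; S(1,1) = 41.0335
  k=2: S(2,0) = 60.7221; S(2,1) = 46.7600; S(2,2) = 36.0083
  k=3: S(3,0) = 69.1962; S(3,1) = 53.2857; S(3,2) = 41.0335; S(3,3) = 31.5985
Terminal payoffs V(N, i) = max(S_T - K, 0):
  V(3,0) = 22.746238; V(3,1) = 6.835678; V(3,2) = 0.000000; V(3,3) = 0.000000
Backward induction: V(k, i) = exp(-r*dt) * [p * V(k+1, i) + (1-p) * V(k+1, i+1)].
  V(2,0) = exp(-r*dt) * [p*22.746238 + (1-p)*6.835678] = 14.272059
  V(2,1) = exp(-r*dt) * [p*6.835678 + (1-p)*0.000000] = 3.194904
  V(2,2) = exp(-r*dt) * [p*0.000000 + (1-p)*0.000000] = 0.000000
  V(1,0) = exp(-r*dt) * [p*14.272059 + (1-p)*3.194904] = 8.372217
  V(1,1) = exp(-r*dt) * [p*3.194904 + (1-p)*0.000000] = 1.493255
  V(0,0) = exp(-r*dt) * [p*8.372217 + (1-p)*1.493255] = 4.708389

Answer: Price = V(0,0) = 4.7084


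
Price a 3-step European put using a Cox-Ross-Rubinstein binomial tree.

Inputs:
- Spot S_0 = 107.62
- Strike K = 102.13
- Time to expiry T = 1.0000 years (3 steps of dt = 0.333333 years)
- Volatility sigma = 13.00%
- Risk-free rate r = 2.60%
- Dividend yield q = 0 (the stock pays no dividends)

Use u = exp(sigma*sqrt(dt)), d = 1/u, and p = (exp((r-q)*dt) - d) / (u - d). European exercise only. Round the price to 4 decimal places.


Answer: Price = V(0,0) = 2.3124

Derivation:
dt = T/N = 0.333333
u = exp(sigma*sqrt(dt)) = 1.077944; d = 1/u = 0.927692
p = (exp((r-q)*dt) - d) / (u - d) = 0.539176
Discount per step: exp(-r*dt) = 0.991371
Stock lattice S(k, i) with i counting down-moves:
  k=0: S(0,0) = 107.6200
  k=1: S(1,0) = 116.0083; S(1,1) = 99.8382
  k=2: S(2,0) = 125.0505; S(2,1) = 107.6200; S(2,2) = 92.6191
  k=3: S(3,0) = 134.7974; S(3,1) = 116.0083; S(3,2) = 99.8382; S(3,3) = 85.9220
Terminal payoffs V(N, i) = max(K - S_T, 0):
  V(3,0) = 0.000000; V(3,1) = 0.000000; V(3,2) = 2.291791; V(3,3) = 16.208001
Backward induction: V(k, i) = exp(-r*dt) * [p * V(k+1, i) + (1-p) * V(k+1, i+1)].
  V(2,0) = exp(-r*dt) * [p*0.000000 + (1-p)*0.000000] = 0.000000
  V(2,1) = exp(-r*dt) * [p*0.000000 + (1-p)*2.291791] = 1.046998
  V(2,2) = exp(-r*dt) * [p*2.291791 + (1-p)*16.208001] = 8.629593
  V(1,0) = exp(-r*dt) * [p*0.000000 + (1-p)*1.046998] = 0.478318
  V(1,1) = exp(-r*dt) * [p*1.046998 + (1-p)*8.629593] = 4.502049
  V(0,0) = exp(-r*dt) * [p*0.478318 + (1-p)*4.502049] = 2.312420


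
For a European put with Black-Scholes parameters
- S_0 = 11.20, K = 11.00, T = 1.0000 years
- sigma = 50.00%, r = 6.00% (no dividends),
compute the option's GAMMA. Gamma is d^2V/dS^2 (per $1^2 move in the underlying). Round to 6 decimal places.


Answer: Gamma = 0.065603

Derivation:
d1 = 0.4060370110; d2 = -0.0939629890
phi(d1) = 0.3673752182; exp(-qT) = 1.0000000000; exp(-rT) = 0.9417645336
Gamma = exp(-qT) * phi(d1) / (S * sigma * sqrt(T)) = 1.0000000000 * 0.3673752182 / (11.2000 * 0.5000 * 1.0000000000) = 0.065603


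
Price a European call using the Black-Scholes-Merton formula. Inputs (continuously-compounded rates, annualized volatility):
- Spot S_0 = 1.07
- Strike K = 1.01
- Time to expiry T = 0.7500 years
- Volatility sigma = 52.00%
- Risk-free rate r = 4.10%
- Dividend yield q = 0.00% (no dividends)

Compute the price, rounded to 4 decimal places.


d1 = (ln(S/K) + (r - q + 0.5*sigma^2) * T) / (sigma * sqrt(T)) = 0.42159520
d2 = d1 - sigma * sqrt(T) = -0.02873801
exp(-rT) = 0.96971797; exp(-qT) = 1.00000000
C = S_0 * exp(-qT) * N(d1) - K * exp(-rT) * N(d2)
N(d1) = 0.66333974; N(d2) = 0.48853677
C = 1.0700 * 1.00000000 * 0.66333974 - 1.0100 * 0.96971797 * 0.48853677 = 0.2313

Answer: Price = 0.2313


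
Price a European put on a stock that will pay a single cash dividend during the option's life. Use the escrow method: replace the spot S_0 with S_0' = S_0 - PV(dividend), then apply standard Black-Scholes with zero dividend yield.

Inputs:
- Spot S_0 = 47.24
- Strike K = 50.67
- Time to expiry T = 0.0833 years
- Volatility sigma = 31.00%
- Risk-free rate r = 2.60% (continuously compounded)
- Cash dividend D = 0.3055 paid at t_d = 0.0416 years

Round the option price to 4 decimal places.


PV(D) = D * exp(-r * t_d) = 0.3055 * 0.99891898 = 0.30516975
S_0' = S_0 - PV(D) = 47.2400 - 0.30516975 = 46.93483025
d1 = (ln(S_0'/K) + (r + sigma^2/2)*T) / (sigma*sqrt(T)) = -0.78690634
d2 = d1 - sigma*sqrt(T) = -0.87637773
exp(-rT) = 0.99783654
N(-d1) = 0.78433165; N(-d2) = 0.80958764
P = K * exp(-rT) * N(-d2) - S_0' * N(-d1) = 50.6700 * 0.99783654 * 0.80958764 - 46.93483025 * 0.78433165 = 4.1206

Answer: Price = 4.1206
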